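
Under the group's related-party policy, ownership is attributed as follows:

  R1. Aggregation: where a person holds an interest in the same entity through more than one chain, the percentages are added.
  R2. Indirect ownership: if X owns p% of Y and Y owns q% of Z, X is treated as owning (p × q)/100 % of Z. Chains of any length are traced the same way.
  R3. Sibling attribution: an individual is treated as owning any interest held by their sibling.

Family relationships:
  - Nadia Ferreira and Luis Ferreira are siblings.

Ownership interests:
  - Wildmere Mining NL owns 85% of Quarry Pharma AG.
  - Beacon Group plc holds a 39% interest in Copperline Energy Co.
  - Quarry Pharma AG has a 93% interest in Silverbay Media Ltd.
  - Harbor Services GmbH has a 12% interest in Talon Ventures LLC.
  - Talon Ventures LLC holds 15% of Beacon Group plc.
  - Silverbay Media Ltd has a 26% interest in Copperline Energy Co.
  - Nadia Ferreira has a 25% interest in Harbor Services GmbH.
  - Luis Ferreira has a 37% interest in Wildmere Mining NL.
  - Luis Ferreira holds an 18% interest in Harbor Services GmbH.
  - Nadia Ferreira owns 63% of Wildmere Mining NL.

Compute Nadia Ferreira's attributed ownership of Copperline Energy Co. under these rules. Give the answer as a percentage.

20.85486%

By sibling attribution (R3), Nadia Ferreira is treated as also owning Luis Ferreira's interest in Harbor Services GmbH, giving 25% + 18% = 43%.
By sibling attribution (R3), Nadia Ferreira is treated as also owning Luis Ferreira's interest in Wildmere Mining NL, giving 63% + 37% = 100%.
Chain via Harbor Services GmbH → Talon Ventures LLC → Beacon Group plc (R2): 43% × 12% × 15% × 39% = 0.30186% of Copperline Energy Co.
Chain via Wildmere Mining NL → Quarry Pharma AG → Silverbay Media Ltd (R2): 100% × 85% × 93% × 26% = 20.553% of Copperline Energy Co.
Aggregating (R1): 0.30186% + 20.553% = 20.85486%.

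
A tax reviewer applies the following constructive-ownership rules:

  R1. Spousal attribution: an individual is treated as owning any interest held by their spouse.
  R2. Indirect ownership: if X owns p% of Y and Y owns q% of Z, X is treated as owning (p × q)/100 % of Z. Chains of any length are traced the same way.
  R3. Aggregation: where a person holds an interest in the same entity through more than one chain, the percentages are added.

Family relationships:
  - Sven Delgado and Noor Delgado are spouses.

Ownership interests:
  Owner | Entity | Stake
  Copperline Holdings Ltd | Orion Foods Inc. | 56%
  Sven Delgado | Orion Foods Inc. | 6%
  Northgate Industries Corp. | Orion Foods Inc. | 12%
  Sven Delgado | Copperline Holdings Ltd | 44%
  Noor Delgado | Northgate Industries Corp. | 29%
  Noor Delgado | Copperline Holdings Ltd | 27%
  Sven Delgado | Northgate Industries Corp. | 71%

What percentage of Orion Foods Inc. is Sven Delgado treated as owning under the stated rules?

57.76%

By spousal attribution (R1), Sven Delgado is treated as also owning Noor Delgado's interest in Copperline Holdings Ltd, giving 44% + 27% = 71%.
By spousal attribution (R1), Sven Delgado is treated as also owning Noor Delgado's interest in Northgate Industries Corp, giving 71% + 29% = 100%.
Chain via Copperline Holdings Ltd (R2): 71% × 56% = 39.76% of Orion Foods Inc.
Chain via Northgate Industries Corp. (R2): 100% × 12% = 12% of Orion Foods Inc.
Direct interest in Orion Foods Inc: 6%.
Aggregating (R3): 39.76% + 12% + 6% = 57.76%.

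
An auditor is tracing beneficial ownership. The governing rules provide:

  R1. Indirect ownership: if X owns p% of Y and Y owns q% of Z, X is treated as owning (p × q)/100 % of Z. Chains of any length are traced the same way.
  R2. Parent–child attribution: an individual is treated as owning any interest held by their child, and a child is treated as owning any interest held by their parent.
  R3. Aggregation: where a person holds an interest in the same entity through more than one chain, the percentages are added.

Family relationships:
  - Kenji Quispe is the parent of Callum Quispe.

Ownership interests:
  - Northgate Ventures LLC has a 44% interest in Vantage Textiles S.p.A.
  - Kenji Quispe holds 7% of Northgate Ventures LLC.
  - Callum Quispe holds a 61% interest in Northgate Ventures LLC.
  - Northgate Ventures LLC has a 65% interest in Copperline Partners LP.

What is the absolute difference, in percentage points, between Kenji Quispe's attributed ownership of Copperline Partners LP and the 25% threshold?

19.2

By parent–child attribution (R2), Kenji Quispe is treated as also owning Callum Quispe's interest in Northgate Ventures LLC, giving 7% + 61% = 68%.
Chain via Northgate Ventures LLC (R1): 68% × 65% = 44.2% of Copperline Partners LP.
44.2% exceeds the 25% threshold by 19.2 percentage points.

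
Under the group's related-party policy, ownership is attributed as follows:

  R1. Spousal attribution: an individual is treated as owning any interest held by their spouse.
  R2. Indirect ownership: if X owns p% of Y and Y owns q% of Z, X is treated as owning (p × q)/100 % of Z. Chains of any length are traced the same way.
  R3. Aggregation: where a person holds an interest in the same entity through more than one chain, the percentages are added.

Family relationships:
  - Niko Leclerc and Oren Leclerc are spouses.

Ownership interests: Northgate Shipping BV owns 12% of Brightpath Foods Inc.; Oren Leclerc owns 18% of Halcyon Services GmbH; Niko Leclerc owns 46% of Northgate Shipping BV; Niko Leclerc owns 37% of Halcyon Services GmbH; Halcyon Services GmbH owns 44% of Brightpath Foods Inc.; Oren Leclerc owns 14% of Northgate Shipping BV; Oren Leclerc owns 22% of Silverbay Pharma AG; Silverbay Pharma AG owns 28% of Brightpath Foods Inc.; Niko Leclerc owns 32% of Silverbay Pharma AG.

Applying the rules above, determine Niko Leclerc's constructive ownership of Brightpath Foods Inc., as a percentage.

46.52%

By spousal attribution (R1), Niko Leclerc is treated as also owning Oren Leclerc's interest in Halcyon Services GmbH, giving 37% + 18% = 55%.
By spousal attribution (R1), Niko Leclerc is treated as also owning Oren Leclerc's interest in Silverbay Pharma AG, giving 32% + 22% = 54%.
By spousal attribution (R1), Niko Leclerc is treated as also owning Oren Leclerc's interest in Northgate Shipping BV, giving 46% + 14% = 60%.
Chain via Halcyon Services GmbH (R2): 55% × 44% = 24.2% of Brightpath Foods Inc.
Chain via Silverbay Pharma AG (R2): 54% × 28% = 15.12% of Brightpath Foods Inc.
Chain via Northgate Shipping BV (R2): 60% × 12% = 7.2% of Brightpath Foods Inc.
Aggregating (R3): 24.2% + 15.12% + 7.2% = 46.52%.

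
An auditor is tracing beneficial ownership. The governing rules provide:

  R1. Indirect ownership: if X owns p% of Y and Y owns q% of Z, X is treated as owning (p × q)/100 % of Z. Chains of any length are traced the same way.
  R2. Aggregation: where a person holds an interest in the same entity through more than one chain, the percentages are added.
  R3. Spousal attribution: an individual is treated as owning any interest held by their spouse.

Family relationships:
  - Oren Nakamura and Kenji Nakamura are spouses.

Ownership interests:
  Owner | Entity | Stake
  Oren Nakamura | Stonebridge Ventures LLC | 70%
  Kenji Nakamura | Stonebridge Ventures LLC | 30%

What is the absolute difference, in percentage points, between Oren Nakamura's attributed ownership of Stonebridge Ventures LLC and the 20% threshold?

80

By spousal attribution (R3), Oren Nakamura is treated as also owning Kenji Nakamura's interest in Stonebridge Ventures LLC, giving 70% + 30% = 100%.
Direct interest in Stonebridge Ventures LLC: 100%.
100% exceeds the 20% threshold by 80 percentage points.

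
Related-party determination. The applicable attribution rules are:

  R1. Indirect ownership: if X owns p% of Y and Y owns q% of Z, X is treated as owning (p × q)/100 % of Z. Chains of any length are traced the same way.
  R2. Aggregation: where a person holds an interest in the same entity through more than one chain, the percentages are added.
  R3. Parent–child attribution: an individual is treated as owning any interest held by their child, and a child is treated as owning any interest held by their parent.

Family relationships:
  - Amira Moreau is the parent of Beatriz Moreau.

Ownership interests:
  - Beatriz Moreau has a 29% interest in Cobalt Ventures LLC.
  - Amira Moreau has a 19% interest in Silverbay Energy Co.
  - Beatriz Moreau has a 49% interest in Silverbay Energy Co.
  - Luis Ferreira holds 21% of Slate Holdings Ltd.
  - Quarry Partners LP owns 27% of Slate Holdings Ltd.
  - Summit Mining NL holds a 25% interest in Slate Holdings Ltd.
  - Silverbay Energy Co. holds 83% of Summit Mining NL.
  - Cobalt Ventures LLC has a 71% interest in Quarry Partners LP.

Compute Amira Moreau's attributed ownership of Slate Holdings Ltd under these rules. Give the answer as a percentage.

19.6693%

By parent–child attribution (R3), Amira Moreau is treated as also owning Beatriz Moreau's interest in Silverbay Energy Co, giving 19% + 49% = 68%.
By parent–child attribution (R3), Amira Moreau is treated as owning Beatriz Moreau's 29% interest in Cobalt Ventures LLC.
Chain via Silverbay Energy Co. → Summit Mining NL (R1): 68% × 83% × 25% = 14.11% of Slate Holdings Ltd.
Chain via Cobalt Ventures LLC → Quarry Partners LP (R1): 29% × 71% × 27% = 5.5593% of Slate Holdings Ltd.
Aggregating (R2): 14.11% + 5.5593% = 19.6693%.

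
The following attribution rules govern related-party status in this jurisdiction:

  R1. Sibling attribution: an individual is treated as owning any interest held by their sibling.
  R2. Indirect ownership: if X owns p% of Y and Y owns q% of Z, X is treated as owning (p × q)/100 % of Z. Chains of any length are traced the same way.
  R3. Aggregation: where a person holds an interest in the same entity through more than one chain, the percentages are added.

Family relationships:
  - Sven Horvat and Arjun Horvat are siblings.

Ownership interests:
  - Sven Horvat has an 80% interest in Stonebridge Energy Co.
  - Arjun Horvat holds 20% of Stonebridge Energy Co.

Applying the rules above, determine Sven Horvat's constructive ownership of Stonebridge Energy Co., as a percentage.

100%

By sibling attribution (R1), Sven Horvat is treated as also owning Arjun Horvat's interest in Stonebridge Energy Co, giving 80% + 20% = 100%.
Direct interest in Stonebridge Energy Co: 100%.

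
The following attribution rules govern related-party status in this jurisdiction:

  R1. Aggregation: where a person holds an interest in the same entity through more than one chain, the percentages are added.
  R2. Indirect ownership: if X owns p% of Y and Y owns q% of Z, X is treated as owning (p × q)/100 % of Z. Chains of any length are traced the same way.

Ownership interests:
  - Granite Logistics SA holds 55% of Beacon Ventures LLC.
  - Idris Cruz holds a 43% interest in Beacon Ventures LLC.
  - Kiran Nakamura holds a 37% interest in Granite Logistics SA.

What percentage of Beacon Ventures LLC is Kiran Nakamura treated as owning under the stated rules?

Chain via Granite Logistics SA (R2): 37% × 55% = 20.35% of Beacon Ventures LLC.

20.35%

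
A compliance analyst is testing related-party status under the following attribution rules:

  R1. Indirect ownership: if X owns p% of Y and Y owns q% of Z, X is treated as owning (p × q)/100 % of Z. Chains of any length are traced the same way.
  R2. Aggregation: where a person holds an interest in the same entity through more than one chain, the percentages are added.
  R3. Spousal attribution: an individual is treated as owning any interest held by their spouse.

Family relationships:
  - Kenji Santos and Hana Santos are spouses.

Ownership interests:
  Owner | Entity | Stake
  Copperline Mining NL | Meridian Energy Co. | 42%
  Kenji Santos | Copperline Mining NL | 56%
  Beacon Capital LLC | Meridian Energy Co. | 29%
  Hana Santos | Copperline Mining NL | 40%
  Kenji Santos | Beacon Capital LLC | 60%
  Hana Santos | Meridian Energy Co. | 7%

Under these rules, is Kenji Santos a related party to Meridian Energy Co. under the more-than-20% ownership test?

Yes

By spousal attribution (R3), Kenji Santos is treated as also owning Hana Santos's interest in Copperline Mining NL, giving 56% + 40% = 96%.
By spousal attribution (R3), Kenji Santos is treated as owning Hana Santos's 7% interest in Meridian Energy Co.
Chain via Copperline Mining NL (R1): 96% × 42% = 40.32% of Meridian Energy Co.
Chain via Beacon Capital LLC (R1): 60% × 29% = 17.4% of Meridian Energy Co.
Direct interest in Meridian Energy Co: 7%.
Aggregating (R2): 40.32% + 17.4% + 7% = 64.72%.
64.72% exceeds the 20% threshold, so Kenji is a related party to Meridian Energy Co.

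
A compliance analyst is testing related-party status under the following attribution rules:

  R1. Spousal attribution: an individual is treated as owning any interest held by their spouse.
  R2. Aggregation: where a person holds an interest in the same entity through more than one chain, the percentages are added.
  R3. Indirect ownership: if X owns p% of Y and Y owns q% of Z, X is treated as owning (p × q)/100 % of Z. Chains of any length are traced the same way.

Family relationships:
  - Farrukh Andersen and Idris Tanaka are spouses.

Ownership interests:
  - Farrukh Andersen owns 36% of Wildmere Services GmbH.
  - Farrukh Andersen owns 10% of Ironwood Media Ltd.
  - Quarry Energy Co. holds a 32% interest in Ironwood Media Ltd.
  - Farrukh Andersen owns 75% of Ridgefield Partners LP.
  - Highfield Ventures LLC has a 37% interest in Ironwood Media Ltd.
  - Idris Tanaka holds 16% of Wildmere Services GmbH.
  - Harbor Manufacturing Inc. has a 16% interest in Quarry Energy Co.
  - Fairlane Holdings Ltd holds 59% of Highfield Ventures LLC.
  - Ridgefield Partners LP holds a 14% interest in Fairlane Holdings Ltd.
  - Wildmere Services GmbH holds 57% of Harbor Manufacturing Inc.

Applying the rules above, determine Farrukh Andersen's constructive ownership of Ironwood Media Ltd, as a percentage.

13.809718%

By spousal attribution (R1), Farrukh Andersen is treated as also owning Idris Tanaka's interest in Wildmere Services GmbH, giving 36% + 16% = 52%.
Chain via Wildmere Services GmbH → Harbor Manufacturing Inc. → Quarry Energy Co. (R3): 52% × 57% × 16% × 32% = 1.517568% of Ironwood Media Ltd.
Chain via Ridgefield Partners LP → Fairlane Holdings Ltd → Highfield Ventures LLC (R3): 75% × 14% × 59% × 37% = 2.29215% of Ironwood Media Ltd.
Direct interest in Ironwood Media Ltd: 10%.
Aggregating (R2): 1.517568% + 2.29215% + 10% = 13.809718%.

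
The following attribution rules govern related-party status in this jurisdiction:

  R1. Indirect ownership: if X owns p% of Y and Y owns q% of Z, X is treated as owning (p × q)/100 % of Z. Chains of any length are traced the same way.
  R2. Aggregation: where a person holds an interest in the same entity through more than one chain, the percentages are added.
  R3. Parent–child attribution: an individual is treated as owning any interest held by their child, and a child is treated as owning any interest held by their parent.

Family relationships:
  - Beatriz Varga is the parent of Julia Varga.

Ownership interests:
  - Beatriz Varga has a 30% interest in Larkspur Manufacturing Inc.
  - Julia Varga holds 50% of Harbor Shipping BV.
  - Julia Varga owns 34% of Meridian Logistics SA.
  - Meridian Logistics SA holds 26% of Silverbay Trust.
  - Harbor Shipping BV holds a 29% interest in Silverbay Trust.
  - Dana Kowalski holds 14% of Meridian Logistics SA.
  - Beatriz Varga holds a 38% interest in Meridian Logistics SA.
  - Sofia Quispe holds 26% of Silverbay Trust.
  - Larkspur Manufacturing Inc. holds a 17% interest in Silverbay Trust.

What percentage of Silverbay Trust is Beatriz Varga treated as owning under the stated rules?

By parent–child attribution (R3), Beatriz Varga is treated as also owning Julia Varga's interest in Meridian Logistics SA, giving 38% + 34% = 72%.
By parent–child attribution (R3), Beatriz Varga is treated as owning Julia Varga's 50% interest in Harbor Shipping BV.
Chain via Larkspur Manufacturing Inc. (R1): 30% × 17% = 5.1% of Silverbay Trust.
Chain via Meridian Logistics SA (R1): 72% × 26% = 18.72% of Silverbay Trust.
Chain via Harbor Shipping BV (R1): 50% × 29% = 14.5% of Silverbay Trust.
Aggregating (R2): 5.1% + 18.72% + 14.5% = 38.32%.

38.32%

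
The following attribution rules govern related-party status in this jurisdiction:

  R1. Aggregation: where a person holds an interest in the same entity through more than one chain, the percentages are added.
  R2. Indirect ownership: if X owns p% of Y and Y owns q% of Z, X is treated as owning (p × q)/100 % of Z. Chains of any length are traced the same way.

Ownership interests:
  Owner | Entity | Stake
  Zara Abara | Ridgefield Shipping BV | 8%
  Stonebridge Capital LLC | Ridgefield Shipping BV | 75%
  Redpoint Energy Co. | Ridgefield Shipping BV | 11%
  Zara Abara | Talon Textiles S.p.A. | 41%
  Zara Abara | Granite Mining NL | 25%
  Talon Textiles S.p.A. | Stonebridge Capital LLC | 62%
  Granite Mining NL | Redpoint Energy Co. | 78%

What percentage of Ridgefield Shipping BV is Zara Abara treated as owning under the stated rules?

Chain via Granite Mining NL → Redpoint Energy Co. (R2): 25% × 78% × 11% = 2.145% of Ridgefield Shipping BV.
Chain via Talon Textiles S.p.A. → Stonebridge Capital LLC (R2): 41% × 62% × 75% = 19.065% of Ridgefield Shipping BV.
Direct interest in Ridgefield Shipping BV: 8%.
Aggregating (R1): 2.145% + 19.065% + 8% = 29.21%.

29.21%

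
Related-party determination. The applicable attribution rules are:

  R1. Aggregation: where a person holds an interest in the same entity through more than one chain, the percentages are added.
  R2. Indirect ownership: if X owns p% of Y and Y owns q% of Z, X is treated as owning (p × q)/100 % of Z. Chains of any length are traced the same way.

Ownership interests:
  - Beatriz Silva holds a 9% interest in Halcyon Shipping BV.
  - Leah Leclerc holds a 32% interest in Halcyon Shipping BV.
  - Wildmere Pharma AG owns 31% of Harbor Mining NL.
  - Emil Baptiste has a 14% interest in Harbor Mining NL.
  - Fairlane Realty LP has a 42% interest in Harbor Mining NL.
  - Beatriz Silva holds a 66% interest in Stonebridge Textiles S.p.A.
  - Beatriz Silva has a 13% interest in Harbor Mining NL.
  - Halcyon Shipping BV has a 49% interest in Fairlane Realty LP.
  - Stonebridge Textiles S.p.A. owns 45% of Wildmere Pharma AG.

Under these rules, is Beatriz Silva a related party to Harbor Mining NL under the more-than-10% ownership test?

Chain via Stonebridge Textiles S.p.A. → Wildmere Pharma AG (R2): 66% × 45% × 31% = 9.207% of Harbor Mining NL.
Chain via Halcyon Shipping BV → Fairlane Realty LP (R2): 9% × 49% × 42% = 1.8522% of Harbor Mining NL.
Direct interest in Harbor Mining NL: 13%.
Aggregating (R1): 9.207% + 1.8522% + 13% = 24.0592%.
24.0592% exceeds the 10% threshold, so Beatriz is a related party to Harbor Mining NL.

Yes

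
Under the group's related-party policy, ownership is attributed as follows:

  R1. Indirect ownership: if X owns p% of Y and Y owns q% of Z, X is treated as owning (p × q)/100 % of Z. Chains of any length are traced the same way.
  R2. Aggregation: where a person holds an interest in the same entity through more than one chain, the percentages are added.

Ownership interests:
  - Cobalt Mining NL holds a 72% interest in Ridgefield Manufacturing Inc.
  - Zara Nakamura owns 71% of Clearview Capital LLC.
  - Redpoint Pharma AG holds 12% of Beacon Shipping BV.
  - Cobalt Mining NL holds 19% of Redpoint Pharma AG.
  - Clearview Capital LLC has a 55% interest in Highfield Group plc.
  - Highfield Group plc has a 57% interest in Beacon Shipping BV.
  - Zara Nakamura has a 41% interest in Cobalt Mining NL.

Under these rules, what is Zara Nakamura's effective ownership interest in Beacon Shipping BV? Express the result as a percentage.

23.1933%

Chain via Clearview Capital LLC → Highfield Group plc (R1): 71% × 55% × 57% = 22.2585% of Beacon Shipping BV.
Chain via Cobalt Mining NL → Redpoint Pharma AG (R1): 41% × 19% × 12% = 0.9348% of Beacon Shipping BV.
Aggregating (R2): 22.2585% + 0.9348% = 23.1933%.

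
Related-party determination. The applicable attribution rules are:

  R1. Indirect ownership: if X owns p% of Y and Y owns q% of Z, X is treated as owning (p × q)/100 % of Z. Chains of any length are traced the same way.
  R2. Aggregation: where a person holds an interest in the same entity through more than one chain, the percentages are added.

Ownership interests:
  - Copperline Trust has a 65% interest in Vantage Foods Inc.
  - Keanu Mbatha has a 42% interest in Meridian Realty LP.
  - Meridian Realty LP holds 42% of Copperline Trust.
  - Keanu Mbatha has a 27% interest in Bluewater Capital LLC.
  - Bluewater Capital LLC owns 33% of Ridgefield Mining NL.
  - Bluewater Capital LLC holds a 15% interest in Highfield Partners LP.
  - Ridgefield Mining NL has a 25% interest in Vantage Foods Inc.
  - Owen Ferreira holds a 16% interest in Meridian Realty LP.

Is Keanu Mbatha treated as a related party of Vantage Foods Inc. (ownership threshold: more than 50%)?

No

Chain via Meridian Realty LP → Copperline Trust (R1): 42% × 42% × 65% = 11.466% of Vantage Foods Inc.
Chain via Bluewater Capital LLC → Ridgefield Mining NL (R1): 27% × 33% × 25% = 2.2275% of Vantage Foods Inc.
Aggregating (R2): 11.466% + 2.2275% = 13.6935%.
13.6935% does not exceed the 50% threshold, so Keanu is not a related party to Vantage Foods Inc.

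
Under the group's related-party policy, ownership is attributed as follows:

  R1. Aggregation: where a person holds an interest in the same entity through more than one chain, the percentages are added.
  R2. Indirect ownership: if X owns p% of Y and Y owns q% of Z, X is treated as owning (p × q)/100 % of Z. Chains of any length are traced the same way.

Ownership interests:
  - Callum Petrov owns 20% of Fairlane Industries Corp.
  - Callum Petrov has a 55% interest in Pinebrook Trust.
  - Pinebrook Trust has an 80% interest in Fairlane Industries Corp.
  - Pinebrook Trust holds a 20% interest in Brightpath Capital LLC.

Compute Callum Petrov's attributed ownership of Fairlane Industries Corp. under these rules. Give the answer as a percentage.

64%

Chain via Pinebrook Trust (R2): 55% × 80% = 44% of Fairlane Industries Corp.
Direct interest in Fairlane Industries Corp: 20%.
Aggregating (R1): 44% + 20% = 64%.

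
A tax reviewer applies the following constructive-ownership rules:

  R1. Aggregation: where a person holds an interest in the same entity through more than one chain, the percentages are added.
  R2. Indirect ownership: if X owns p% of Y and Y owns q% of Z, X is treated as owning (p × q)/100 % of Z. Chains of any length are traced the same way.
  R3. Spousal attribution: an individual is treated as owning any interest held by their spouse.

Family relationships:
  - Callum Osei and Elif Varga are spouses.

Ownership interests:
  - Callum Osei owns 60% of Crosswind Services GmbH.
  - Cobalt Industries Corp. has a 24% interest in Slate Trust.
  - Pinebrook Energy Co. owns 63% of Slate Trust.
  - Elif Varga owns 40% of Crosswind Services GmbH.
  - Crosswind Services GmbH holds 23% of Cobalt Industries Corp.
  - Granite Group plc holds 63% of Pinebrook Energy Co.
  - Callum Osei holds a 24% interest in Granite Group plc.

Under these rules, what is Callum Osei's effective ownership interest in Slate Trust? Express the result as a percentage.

15.0456%

By spousal attribution (R3), Callum Osei is treated as also owning Elif Varga's interest in Crosswind Services GmbH, giving 60% + 40% = 100%.
Chain via Granite Group plc → Pinebrook Energy Co. (R2): 24% × 63% × 63% = 9.5256% of Slate Trust.
Chain via Crosswind Services GmbH → Cobalt Industries Corp. (R2): 100% × 23% × 24% = 5.52% of Slate Trust.
Aggregating (R1): 9.5256% + 5.52% = 15.0456%.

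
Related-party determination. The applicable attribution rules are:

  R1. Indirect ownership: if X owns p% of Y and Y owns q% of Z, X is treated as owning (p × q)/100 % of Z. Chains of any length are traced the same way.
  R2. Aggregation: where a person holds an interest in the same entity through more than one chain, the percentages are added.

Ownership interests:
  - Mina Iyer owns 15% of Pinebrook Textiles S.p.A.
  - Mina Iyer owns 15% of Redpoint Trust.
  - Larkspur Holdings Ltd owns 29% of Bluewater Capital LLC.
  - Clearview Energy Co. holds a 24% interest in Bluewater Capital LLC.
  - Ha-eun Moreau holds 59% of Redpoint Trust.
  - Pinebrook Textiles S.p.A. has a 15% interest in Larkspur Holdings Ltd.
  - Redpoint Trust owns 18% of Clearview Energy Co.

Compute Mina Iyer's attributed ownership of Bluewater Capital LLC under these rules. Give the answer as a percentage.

Chain via Pinebrook Textiles S.p.A. → Larkspur Holdings Ltd (R1): 15% × 15% × 29% = 0.6525% of Bluewater Capital LLC.
Chain via Redpoint Trust → Clearview Energy Co. (R1): 15% × 18% × 24% = 0.648% of Bluewater Capital LLC.
Aggregating (R2): 0.6525% + 0.648% = 1.3005%.

1.3005%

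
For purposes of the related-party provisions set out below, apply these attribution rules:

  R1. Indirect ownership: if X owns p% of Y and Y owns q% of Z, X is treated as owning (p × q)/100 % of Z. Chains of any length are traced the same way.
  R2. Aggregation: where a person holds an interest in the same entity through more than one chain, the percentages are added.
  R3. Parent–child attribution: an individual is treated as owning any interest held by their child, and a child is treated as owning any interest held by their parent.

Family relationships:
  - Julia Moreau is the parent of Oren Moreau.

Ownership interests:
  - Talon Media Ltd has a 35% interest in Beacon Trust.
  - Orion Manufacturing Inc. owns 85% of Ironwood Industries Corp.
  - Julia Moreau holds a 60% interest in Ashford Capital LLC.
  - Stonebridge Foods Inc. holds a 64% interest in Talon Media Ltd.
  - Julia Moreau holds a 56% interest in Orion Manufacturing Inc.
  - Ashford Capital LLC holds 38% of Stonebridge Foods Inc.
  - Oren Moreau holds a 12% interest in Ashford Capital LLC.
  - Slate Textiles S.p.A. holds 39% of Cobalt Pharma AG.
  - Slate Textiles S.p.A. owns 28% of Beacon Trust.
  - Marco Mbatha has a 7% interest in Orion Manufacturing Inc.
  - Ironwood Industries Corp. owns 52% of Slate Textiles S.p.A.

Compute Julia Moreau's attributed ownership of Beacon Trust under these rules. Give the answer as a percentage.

By parent–child attribution (R3), Julia Moreau is treated as also owning Oren Moreau's interest in Ashford Capital LLC, giving 60% + 12% = 72%.
Chain via Ashford Capital LLC → Stonebridge Foods Inc. → Talon Media Ltd (R1): 72% × 38% × 64% × 35% = 6.12864% of Beacon Trust.
Chain via Orion Manufacturing Inc. → Ironwood Industries Corp. → Slate Textiles S.p.A. (R1): 56% × 85% × 52% × 28% = 6.93056% of Beacon Trust.
Aggregating (R2): 6.12864% + 6.93056% = 13.0592%.

13.0592%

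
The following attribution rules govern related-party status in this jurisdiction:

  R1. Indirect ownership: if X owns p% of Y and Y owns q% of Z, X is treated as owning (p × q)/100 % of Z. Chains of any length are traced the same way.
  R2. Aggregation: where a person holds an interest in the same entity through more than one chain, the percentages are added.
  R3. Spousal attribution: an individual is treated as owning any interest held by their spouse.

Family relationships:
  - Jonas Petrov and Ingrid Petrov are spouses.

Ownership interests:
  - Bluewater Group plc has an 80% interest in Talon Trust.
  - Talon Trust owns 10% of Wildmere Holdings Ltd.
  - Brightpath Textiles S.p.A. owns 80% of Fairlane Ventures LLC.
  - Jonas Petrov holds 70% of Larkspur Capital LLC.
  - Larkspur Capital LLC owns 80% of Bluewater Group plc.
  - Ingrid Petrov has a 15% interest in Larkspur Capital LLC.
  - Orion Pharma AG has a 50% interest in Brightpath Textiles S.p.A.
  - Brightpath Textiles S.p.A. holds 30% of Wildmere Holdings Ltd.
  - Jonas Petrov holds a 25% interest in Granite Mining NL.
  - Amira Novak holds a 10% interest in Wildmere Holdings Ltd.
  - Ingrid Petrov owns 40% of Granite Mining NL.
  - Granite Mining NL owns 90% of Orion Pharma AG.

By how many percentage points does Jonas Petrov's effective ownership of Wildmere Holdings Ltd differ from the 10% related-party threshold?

By spousal attribution (R3), Jonas Petrov is treated as also owning Ingrid Petrov's interest in Granite Mining NL, giving 25% + 40% = 65%.
By spousal attribution (R3), Jonas Petrov is treated as also owning Ingrid Petrov's interest in Larkspur Capital LLC, giving 70% + 15% = 85%.
Chain via Granite Mining NL → Orion Pharma AG → Brightpath Textiles S.p.A. (R1): 65% × 90% × 50% × 30% = 8.775% of Wildmere Holdings Ltd.
Chain via Larkspur Capital LLC → Bluewater Group plc → Talon Trust (R1): 85% × 80% × 80% × 10% = 5.44% of Wildmere Holdings Ltd.
Aggregating (R2): 8.775% + 5.44% = 14.215%.
14.215% exceeds the 10% threshold by 4.215 percentage points.

4.215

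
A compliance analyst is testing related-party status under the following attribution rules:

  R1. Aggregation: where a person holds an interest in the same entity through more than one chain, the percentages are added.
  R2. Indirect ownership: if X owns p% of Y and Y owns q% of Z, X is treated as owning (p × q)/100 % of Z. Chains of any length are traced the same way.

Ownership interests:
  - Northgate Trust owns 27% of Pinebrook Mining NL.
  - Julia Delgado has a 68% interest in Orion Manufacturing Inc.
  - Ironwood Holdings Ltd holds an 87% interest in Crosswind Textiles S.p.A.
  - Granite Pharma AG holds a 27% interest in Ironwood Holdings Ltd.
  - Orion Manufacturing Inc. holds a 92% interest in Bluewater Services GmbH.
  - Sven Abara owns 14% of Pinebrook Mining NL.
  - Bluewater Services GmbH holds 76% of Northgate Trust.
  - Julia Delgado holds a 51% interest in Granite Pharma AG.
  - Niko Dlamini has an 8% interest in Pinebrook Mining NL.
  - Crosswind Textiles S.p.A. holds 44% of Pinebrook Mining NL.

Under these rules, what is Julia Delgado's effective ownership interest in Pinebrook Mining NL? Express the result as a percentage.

Chain via Granite Pharma AG → Ironwood Holdings Ltd → Crosswind Textiles S.p.A. (R2): 51% × 27% × 87% × 44% = 5.271156% of Pinebrook Mining NL.
Chain via Orion Manufacturing Inc. → Bluewater Services GmbH → Northgate Trust (R2): 68% × 92% × 76% × 27% = 12.837312% of Pinebrook Mining NL.
Aggregating (R1): 5.271156% + 12.837312% = 18.108468%.

18.108468%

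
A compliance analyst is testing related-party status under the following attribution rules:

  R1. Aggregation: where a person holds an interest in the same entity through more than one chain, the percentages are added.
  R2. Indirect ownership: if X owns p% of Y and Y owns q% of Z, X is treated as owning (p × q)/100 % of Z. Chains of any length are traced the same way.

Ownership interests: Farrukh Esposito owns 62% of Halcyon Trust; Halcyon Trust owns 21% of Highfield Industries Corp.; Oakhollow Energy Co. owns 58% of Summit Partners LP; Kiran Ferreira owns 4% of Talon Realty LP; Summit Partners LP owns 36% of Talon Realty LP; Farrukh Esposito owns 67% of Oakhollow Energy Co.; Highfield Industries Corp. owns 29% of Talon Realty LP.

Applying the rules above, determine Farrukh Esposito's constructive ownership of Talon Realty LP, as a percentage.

17.7654%

Chain via Halcyon Trust → Highfield Industries Corp. (R2): 62% × 21% × 29% = 3.7758% of Talon Realty LP.
Chain via Oakhollow Energy Co. → Summit Partners LP (R2): 67% × 58% × 36% = 13.9896% of Talon Realty LP.
Aggregating (R1): 3.7758% + 13.9896% = 17.7654%.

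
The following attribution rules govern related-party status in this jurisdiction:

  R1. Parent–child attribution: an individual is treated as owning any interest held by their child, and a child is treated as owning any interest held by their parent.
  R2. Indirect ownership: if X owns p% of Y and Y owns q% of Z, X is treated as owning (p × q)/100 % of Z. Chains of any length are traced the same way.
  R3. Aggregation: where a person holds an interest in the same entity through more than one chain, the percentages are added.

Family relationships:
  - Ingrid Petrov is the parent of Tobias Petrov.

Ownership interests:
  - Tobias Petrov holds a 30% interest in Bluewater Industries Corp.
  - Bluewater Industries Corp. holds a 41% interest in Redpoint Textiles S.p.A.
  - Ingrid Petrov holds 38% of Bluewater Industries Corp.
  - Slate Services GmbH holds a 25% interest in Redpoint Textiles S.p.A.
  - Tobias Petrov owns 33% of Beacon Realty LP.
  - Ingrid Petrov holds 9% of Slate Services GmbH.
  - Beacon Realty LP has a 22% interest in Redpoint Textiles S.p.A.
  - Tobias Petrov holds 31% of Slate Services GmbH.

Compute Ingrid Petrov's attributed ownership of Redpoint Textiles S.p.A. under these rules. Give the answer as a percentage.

By parent–child attribution (R1), Ingrid Petrov is treated as also owning Tobias Petrov's interest in Bluewater Industries Corp, giving 38% + 30% = 68%.
By parent–child attribution (R1), Ingrid Petrov is treated as also owning Tobias Petrov's interest in Slate Services GmbH, giving 9% + 31% = 40%.
By parent–child attribution (R1), Ingrid Petrov is treated as owning Tobias Petrov's 33% interest in Beacon Realty LP.
Chain via Bluewater Industries Corp. (R2): 68% × 41% = 27.88% of Redpoint Textiles S.p.A.
Chain via Slate Services GmbH (R2): 40% × 25% = 10% of Redpoint Textiles S.p.A.
Chain via Beacon Realty LP (R2): 33% × 22% = 7.26% of Redpoint Textiles S.p.A.
Aggregating (R3): 27.88% + 10% + 7.26% = 45.14%.

45.14%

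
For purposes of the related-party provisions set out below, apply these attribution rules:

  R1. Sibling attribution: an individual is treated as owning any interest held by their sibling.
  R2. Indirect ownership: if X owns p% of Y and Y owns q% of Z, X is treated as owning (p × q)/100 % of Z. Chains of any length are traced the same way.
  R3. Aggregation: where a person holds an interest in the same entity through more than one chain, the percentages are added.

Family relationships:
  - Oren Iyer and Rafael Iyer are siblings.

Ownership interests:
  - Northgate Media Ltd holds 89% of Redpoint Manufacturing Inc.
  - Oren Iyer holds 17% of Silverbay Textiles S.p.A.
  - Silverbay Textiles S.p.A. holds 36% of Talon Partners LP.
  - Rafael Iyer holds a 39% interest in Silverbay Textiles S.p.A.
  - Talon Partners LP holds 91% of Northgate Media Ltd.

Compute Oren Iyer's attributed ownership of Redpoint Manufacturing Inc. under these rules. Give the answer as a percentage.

16.327584%

By sibling attribution (R1), Oren Iyer is treated as also owning Rafael Iyer's interest in Silverbay Textiles S.p.A, giving 17% + 39% = 56%.
Chain via Silverbay Textiles S.p.A. → Talon Partners LP → Northgate Media Ltd (R2): 56% × 36% × 91% × 89% = 16.327584% of Redpoint Manufacturing Inc.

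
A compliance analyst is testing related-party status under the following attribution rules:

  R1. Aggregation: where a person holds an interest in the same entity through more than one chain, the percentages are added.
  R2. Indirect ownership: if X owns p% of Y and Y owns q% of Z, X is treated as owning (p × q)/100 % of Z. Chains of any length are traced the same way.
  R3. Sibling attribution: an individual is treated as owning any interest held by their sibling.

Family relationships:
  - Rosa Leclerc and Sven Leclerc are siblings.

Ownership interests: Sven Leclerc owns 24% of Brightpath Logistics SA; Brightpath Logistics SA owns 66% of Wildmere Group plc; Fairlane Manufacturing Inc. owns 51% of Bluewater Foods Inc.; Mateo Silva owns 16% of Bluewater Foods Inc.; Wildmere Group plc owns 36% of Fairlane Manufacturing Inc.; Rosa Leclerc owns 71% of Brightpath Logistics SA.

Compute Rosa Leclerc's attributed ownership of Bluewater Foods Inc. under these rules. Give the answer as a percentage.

11.51172%

By sibling attribution (R3), Rosa Leclerc is treated as also owning Sven Leclerc's interest in Brightpath Logistics SA, giving 71% + 24% = 95%.
Chain via Brightpath Logistics SA → Wildmere Group plc → Fairlane Manufacturing Inc. (R2): 95% × 66% × 36% × 51% = 11.51172% of Bluewater Foods Inc.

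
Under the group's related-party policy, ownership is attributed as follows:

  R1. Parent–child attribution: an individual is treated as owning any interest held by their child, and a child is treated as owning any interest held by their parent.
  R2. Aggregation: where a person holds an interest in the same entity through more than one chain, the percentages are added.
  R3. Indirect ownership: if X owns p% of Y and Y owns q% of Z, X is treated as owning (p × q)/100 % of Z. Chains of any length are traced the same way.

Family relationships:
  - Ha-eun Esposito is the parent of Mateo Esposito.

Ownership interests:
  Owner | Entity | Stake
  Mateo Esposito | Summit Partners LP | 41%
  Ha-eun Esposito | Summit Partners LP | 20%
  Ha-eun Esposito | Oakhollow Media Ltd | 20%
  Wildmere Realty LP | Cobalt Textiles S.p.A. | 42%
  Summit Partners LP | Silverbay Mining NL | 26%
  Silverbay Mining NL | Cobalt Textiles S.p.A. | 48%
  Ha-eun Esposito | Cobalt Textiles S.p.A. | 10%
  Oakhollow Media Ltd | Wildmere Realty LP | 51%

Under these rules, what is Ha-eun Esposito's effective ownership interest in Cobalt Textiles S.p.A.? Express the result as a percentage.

21.8968%

By parent–child attribution (R1), Ha-eun Esposito is treated as also owning Mateo Esposito's interest in Summit Partners LP, giving 20% + 41% = 61%.
Chain via Oakhollow Media Ltd → Wildmere Realty LP (R3): 20% × 51% × 42% = 4.284% of Cobalt Textiles S.p.A.
Chain via Summit Partners LP → Silverbay Mining NL (R3): 61% × 26% × 48% = 7.6128% of Cobalt Textiles S.p.A.
Direct interest in Cobalt Textiles S.p.A: 10%.
Aggregating (R2): 4.284% + 7.6128% + 10% = 21.8968%.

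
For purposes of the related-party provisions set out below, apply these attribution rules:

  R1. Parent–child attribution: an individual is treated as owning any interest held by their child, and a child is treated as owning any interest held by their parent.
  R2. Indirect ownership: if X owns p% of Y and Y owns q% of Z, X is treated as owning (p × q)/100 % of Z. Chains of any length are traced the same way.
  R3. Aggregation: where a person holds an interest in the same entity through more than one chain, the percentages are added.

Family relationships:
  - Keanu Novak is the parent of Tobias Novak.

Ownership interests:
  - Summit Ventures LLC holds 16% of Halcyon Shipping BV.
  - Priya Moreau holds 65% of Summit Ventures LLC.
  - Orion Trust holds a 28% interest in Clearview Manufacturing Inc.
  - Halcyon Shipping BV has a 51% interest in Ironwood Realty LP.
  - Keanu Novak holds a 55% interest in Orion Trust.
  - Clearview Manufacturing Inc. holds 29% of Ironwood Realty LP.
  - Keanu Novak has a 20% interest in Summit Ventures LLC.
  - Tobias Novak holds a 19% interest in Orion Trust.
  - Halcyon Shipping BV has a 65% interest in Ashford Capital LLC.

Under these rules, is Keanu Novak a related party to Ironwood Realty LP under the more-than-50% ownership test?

No

By parent–child attribution (R1), Keanu Novak is treated as also owning Tobias Novak's interest in Orion Trust, giving 55% + 19% = 74%.
Chain via Summit Ventures LLC → Halcyon Shipping BV (R2): 20% × 16% × 51% = 1.632% of Ironwood Realty LP.
Chain via Orion Trust → Clearview Manufacturing Inc. (R2): 74% × 28% × 29% = 6.0088% of Ironwood Realty LP.
Aggregating (R3): 1.632% + 6.0088% = 7.6408%.
7.6408% does not exceed the 50% threshold, so Keanu is not a related party to Ironwood Realty LP.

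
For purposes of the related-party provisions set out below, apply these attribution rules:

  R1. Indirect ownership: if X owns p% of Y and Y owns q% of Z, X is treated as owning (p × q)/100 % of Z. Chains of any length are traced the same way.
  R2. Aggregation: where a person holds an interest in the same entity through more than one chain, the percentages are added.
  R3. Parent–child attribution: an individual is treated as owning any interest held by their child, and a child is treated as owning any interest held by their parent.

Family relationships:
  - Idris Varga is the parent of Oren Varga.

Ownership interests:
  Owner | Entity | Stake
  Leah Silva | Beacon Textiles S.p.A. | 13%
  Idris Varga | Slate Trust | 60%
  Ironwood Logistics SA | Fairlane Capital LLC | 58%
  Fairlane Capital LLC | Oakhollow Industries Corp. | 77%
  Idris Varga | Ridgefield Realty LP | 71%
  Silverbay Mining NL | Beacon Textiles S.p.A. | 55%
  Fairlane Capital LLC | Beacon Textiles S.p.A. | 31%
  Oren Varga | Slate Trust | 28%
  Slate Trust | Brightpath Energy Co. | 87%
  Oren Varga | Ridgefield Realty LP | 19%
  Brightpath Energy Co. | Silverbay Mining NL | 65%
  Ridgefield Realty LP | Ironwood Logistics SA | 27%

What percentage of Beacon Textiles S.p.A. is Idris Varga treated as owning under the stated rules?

By parent–child attribution (R3), Idris Varga is treated as also owning Oren Varga's interest in Slate Trust, giving 60% + 28% = 88%.
By parent–child attribution (R3), Idris Varga is treated as also owning Oren Varga's interest in Ridgefield Realty LP, giving 71% + 19% = 90%.
Chain via Slate Trust → Brightpath Energy Co. → Silverbay Mining NL (R1): 88% × 87% × 65% × 55% = 27.3702% of Beacon Textiles S.p.A.
Chain via Ridgefield Realty LP → Ironwood Logistics SA → Fairlane Capital LLC (R1): 90% × 27% × 58% × 31% = 4.36914% of Beacon Textiles S.p.A.
Aggregating (R2): 27.3702% + 4.36914% = 31.73934%.

31.73934%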